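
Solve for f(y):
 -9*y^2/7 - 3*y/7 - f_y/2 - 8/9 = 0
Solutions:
 f(y) = C1 - 6*y^3/7 - 3*y^2/7 - 16*y/9


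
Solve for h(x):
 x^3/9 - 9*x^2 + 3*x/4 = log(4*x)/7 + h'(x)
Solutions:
 h(x) = C1 + x^4/36 - 3*x^3 + 3*x^2/8 - x*log(x)/7 - 2*x*log(2)/7 + x/7


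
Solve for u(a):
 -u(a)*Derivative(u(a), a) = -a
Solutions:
 u(a) = -sqrt(C1 + a^2)
 u(a) = sqrt(C1 + a^2)


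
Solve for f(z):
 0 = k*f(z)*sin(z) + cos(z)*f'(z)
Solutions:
 f(z) = C1*exp(k*log(cos(z)))


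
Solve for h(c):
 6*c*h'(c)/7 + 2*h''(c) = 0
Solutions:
 h(c) = C1 + C2*erf(sqrt(42)*c/14)


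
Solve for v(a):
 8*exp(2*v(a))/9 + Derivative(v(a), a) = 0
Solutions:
 v(a) = log(-1/(C1 - 8*a))/2 - log(2)/2 + log(3)
 v(a) = log(-sqrt(1/(C1 + 8*a))) - log(2)/2 + log(3)


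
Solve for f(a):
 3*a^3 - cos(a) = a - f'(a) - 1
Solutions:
 f(a) = C1 - 3*a^4/4 + a^2/2 - a + sin(a)


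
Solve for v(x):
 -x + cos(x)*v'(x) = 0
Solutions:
 v(x) = C1 + Integral(x/cos(x), x)


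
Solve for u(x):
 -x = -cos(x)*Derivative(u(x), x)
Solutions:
 u(x) = C1 + Integral(x/cos(x), x)


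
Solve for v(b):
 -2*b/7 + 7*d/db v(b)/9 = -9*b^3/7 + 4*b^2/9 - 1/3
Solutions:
 v(b) = C1 - 81*b^4/196 + 4*b^3/21 + 9*b^2/49 - 3*b/7


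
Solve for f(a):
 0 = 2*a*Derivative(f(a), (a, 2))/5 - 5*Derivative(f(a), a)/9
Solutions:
 f(a) = C1 + C2*a^(43/18)


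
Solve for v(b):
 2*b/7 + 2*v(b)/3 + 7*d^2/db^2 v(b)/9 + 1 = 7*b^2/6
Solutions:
 v(b) = C1*sin(sqrt(42)*b/7) + C2*cos(sqrt(42)*b/7) + 7*b^2/4 - 3*b/7 - 67/12


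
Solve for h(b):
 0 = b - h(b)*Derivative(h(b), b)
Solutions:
 h(b) = -sqrt(C1 + b^2)
 h(b) = sqrt(C1 + b^2)


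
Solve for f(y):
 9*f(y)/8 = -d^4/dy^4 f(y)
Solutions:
 f(y) = (C1*sin(2^(3/4)*sqrt(3)*y/4) + C2*cos(2^(3/4)*sqrt(3)*y/4))*exp(-2^(3/4)*sqrt(3)*y/4) + (C3*sin(2^(3/4)*sqrt(3)*y/4) + C4*cos(2^(3/4)*sqrt(3)*y/4))*exp(2^(3/4)*sqrt(3)*y/4)


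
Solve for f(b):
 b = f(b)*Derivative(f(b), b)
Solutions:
 f(b) = -sqrt(C1 + b^2)
 f(b) = sqrt(C1 + b^2)


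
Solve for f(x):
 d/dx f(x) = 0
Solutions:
 f(x) = C1


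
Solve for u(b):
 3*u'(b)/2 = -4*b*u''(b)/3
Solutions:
 u(b) = C1 + C2/b^(1/8)


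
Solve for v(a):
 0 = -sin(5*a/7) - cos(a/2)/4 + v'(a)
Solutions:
 v(a) = C1 + sin(a/2)/2 - 7*cos(5*a/7)/5


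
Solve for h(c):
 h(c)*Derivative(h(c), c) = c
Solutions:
 h(c) = -sqrt(C1 + c^2)
 h(c) = sqrt(C1 + c^2)


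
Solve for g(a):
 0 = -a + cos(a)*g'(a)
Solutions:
 g(a) = C1 + Integral(a/cos(a), a)


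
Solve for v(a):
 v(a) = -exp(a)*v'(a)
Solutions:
 v(a) = C1*exp(exp(-a))


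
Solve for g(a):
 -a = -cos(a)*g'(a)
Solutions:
 g(a) = C1 + Integral(a/cos(a), a)


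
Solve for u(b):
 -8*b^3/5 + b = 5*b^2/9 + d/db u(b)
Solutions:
 u(b) = C1 - 2*b^4/5 - 5*b^3/27 + b^2/2


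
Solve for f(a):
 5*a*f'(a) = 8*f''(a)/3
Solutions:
 f(a) = C1 + C2*erfi(sqrt(15)*a/4)


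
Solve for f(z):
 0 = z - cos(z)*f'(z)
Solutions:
 f(z) = C1 + Integral(z/cos(z), z)


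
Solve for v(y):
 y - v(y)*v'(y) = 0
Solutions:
 v(y) = -sqrt(C1 + y^2)
 v(y) = sqrt(C1 + y^2)


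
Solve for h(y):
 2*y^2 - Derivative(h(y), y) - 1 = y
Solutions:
 h(y) = C1 + 2*y^3/3 - y^2/2 - y


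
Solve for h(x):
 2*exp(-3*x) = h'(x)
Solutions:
 h(x) = C1 - 2*exp(-3*x)/3


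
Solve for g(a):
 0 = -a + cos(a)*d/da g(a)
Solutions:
 g(a) = C1 + Integral(a/cos(a), a)


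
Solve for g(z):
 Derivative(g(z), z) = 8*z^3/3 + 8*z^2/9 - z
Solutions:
 g(z) = C1 + 2*z^4/3 + 8*z^3/27 - z^2/2


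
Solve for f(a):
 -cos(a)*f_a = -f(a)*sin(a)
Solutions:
 f(a) = C1/cos(a)


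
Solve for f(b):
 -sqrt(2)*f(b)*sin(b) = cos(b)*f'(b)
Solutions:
 f(b) = C1*cos(b)^(sqrt(2))


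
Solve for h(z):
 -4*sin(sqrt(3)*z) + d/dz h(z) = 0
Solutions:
 h(z) = C1 - 4*sqrt(3)*cos(sqrt(3)*z)/3


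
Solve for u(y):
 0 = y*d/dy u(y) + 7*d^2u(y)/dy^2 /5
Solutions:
 u(y) = C1 + C2*erf(sqrt(70)*y/14)


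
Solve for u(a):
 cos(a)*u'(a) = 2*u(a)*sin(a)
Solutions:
 u(a) = C1/cos(a)^2


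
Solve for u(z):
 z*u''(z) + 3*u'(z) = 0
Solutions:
 u(z) = C1 + C2/z^2


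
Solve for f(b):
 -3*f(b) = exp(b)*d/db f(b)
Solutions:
 f(b) = C1*exp(3*exp(-b))


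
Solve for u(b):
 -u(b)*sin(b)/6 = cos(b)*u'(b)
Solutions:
 u(b) = C1*cos(b)^(1/6)


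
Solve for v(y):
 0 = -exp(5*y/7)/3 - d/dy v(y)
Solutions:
 v(y) = C1 - 7*exp(5*y/7)/15


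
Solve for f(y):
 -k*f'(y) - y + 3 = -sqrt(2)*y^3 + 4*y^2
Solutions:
 f(y) = C1 + sqrt(2)*y^4/(4*k) - 4*y^3/(3*k) - y^2/(2*k) + 3*y/k


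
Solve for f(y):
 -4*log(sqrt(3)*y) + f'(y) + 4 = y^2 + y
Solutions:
 f(y) = C1 + y^3/3 + y^2/2 + 4*y*log(y) - 8*y + y*log(9)


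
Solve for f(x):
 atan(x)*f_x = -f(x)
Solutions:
 f(x) = C1*exp(-Integral(1/atan(x), x))


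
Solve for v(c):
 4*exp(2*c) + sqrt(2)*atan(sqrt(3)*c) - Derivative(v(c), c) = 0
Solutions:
 v(c) = C1 + sqrt(2)*(c*atan(sqrt(3)*c) - sqrt(3)*log(3*c^2 + 1)/6) + 2*exp(2*c)


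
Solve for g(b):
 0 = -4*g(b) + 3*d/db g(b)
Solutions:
 g(b) = C1*exp(4*b/3)


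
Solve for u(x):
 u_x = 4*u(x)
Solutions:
 u(x) = C1*exp(4*x)


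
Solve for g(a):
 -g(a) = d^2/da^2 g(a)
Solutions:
 g(a) = C1*sin(a) + C2*cos(a)


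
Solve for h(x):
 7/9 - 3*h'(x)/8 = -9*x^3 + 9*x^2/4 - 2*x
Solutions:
 h(x) = C1 + 6*x^4 - 2*x^3 + 8*x^2/3 + 56*x/27


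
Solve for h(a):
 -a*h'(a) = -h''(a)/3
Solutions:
 h(a) = C1 + C2*erfi(sqrt(6)*a/2)


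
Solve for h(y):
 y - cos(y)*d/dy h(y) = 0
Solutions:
 h(y) = C1 + Integral(y/cos(y), y)


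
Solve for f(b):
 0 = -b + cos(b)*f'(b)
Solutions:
 f(b) = C1 + Integral(b/cos(b), b)


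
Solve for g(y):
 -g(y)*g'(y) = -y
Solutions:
 g(y) = -sqrt(C1 + y^2)
 g(y) = sqrt(C1 + y^2)


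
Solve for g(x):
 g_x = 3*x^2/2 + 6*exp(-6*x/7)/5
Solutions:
 g(x) = C1 + x^3/2 - 7*exp(-6*x/7)/5


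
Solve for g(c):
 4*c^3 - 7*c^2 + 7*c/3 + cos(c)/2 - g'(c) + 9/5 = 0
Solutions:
 g(c) = C1 + c^4 - 7*c^3/3 + 7*c^2/6 + 9*c/5 + sin(c)/2


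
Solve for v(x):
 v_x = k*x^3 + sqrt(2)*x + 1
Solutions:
 v(x) = C1 + k*x^4/4 + sqrt(2)*x^2/2 + x


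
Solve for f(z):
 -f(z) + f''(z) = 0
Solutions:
 f(z) = C1*exp(-z) + C2*exp(z)


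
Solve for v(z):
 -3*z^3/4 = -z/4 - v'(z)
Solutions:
 v(z) = C1 + 3*z^4/16 - z^2/8


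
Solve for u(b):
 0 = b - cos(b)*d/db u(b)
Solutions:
 u(b) = C1 + Integral(b/cos(b), b)


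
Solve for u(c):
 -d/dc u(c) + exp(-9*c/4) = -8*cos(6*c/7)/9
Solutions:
 u(c) = C1 + 28*sin(6*c/7)/27 - 4*exp(-9*c/4)/9


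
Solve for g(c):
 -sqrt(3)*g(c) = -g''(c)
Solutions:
 g(c) = C1*exp(-3^(1/4)*c) + C2*exp(3^(1/4)*c)


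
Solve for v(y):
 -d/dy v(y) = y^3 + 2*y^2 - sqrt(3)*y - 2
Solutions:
 v(y) = C1 - y^4/4 - 2*y^3/3 + sqrt(3)*y^2/2 + 2*y


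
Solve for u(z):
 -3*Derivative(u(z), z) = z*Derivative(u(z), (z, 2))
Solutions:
 u(z) = C1 + C2/z^2


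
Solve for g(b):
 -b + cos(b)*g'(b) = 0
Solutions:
 g(b) = C1 + Integral(b/cos(b), b)


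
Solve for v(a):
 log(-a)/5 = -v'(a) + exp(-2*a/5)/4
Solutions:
 v(a) = C1 - a*log(-a)/5 + a/5 - 5*exp(-2*a/5)/8


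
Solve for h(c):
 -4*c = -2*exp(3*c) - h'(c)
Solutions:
 h(c) = C1 + 2*c^2 - 2*exp(3*c)/3


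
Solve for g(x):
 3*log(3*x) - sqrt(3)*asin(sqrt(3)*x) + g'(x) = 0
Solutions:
 g(x) = C1 - 3*x*log(x) - 3*x*log(3) + 3*x + sqrt(3)*(x*asin(sqrt(3)*x) + sqrt(3)*sqrt(1 - 3*x^2)/3)


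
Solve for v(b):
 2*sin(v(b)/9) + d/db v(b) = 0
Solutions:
 2*b + 9*log(cos(v(b)/9) - 1)/2 - 9*log(cos(v(b)/9) + 1)/2 = C1


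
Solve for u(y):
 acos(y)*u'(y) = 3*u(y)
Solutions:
 u(y) = C1*exp(3*Integral(1/acos(y), y))


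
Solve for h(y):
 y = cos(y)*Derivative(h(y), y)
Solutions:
 h(y) = C1 + Integral(y/cos(y), y)


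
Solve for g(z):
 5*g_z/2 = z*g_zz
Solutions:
 g(z) = C1 + C2*z^(7/2)


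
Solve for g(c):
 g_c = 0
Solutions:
 g(c) = C1


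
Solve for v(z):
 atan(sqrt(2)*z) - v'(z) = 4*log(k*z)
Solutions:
 v(z) = C1 - 4*z*log(k*z) + z*atan(sqrt(2)*z) + 4*z - sqrt(2)*log(2*z^2 + 1)/4


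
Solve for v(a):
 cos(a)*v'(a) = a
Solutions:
 v(a) = C1 + Integral(a/cos(a), a)


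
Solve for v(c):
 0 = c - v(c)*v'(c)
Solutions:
 v(c) = -sqrt(C1 + c^2)
 v(c) = sqrt(C1 + c^2)


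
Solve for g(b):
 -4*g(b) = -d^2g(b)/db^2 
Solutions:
 g(b) = C1*exp(-2*b) + C2*exp(2*b)


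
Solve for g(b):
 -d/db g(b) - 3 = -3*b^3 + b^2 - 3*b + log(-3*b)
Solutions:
 g(b) = C1 + 3*b^4/4 - b^3/3 + 3*b^2/2 - b*log(-b) + b*(-2 - log(3))


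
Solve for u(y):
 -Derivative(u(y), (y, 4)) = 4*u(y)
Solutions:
 u(y) = (C1*sin(y) + C2*cos(y))*exp(-y) + (C3*sin(y) + C4*cos(y))*exp(y)


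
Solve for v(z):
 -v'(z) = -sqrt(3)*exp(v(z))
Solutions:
 v(z) = log(-1/(C1 + sqrt(3)*z))


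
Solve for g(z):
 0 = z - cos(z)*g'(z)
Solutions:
 g(z) = C1 + Integral(z/cos(z), z)


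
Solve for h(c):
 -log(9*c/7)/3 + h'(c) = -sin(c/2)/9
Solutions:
 h(c) = C1 + c*log(c)/3 - c*log(7) - c/3 + 2*c*log(21)/3 + 2*cos(c/2)/9


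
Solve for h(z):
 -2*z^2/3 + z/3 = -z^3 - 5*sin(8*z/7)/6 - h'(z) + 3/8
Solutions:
 h(z) = C1 - z^4/4 + 2*z^3/9 - z^2/6 + 3*z/8 + 35*cos(8*z/7)/48


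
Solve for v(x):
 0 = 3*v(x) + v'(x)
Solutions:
 v(x) = C1*exp(-3*x)


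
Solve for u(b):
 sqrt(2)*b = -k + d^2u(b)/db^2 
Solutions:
 u(b) = C1 + C2*b + sqrt(2)*b^3/6 + b^2*k/2


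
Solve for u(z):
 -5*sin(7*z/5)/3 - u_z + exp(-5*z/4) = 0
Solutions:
 u(z) = C1 + 25*cos(7*z/5)/21 - 4*exp(-5*z/4)/5


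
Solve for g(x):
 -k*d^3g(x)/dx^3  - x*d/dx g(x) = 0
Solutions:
 g(x) = C1 + Integral(C2*airyai(x*(-1/k)^(1/3)) + C3*airybi(x*(-1/k)^(1/3)), x)


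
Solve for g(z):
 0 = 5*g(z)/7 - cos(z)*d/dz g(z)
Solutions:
 g(z) = C1*(sin(z) + 1)^(5/14)/(sin(z) - 1)^(5/14)


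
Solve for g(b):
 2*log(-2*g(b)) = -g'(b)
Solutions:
 Integral(1/(log(-_y) + log(2)), (_y, g(b)))/2 = C1 - b


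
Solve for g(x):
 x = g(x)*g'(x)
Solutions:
 g(x) = -sqrt(C1 + x^2)
 g(x) = sqrt(C1 + x^2)


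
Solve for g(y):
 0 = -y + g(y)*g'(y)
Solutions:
 g(y) = -sqrt(C1 + y^2)
 g(y) = sqrt(C1 + y^2)


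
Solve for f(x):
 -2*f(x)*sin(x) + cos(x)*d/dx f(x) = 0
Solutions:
 f(x) = C1/cos(x)^2


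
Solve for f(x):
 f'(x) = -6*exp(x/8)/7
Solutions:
 f(x) = C1 - 48*exp(x/8)/7


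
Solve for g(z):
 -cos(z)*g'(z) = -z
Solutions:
 g(z) = C1 + Integral(z/cos(z), z)


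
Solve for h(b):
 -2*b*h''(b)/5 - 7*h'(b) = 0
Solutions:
 h(b) = C1 + C2/b^(33/2)


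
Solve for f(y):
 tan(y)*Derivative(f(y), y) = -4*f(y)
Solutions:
 f(y) = C1/sin(y)^4


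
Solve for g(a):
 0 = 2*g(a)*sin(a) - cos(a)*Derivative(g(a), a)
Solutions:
 g(a) = C1/cos(a)^2


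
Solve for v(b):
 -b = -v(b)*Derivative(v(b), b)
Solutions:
 v(b) = -sqrt(C1 + b^2)
 v(b) = sqrt(C1 + b^2)


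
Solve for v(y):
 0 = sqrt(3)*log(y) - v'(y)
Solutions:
 v(y) = C1 + sqrt(3)*y*log(y) - sqrt(3)*y


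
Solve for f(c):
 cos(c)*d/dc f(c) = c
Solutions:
 f(c) = C1 + Integral(c/cos(c), c)


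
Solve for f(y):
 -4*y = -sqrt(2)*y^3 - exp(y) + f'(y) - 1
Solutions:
 f(y) = C1 + sqrt(2)*y^4/4 - 2*y^2 + y + exp(y)


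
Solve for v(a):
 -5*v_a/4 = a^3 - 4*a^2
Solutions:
 v(a) = C1 - a^4/5 + 16*a^3/15


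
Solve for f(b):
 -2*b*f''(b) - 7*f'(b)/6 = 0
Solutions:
 f(b) = C1 + C2*b^(5/12)


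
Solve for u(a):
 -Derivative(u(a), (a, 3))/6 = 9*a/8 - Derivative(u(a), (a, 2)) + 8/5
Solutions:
 u(a) = C1 + C2*a + C3*exp(6*a) + 3*a^3/16 + 143*a^2/160


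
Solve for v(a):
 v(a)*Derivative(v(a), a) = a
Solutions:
 v(a) = -sqrt(C1 + a^2)
 v(a) = sqrt(C1 + a^2)


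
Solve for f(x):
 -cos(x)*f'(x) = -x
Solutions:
 f(x) = C1 + Integral(x/cos(x), x)


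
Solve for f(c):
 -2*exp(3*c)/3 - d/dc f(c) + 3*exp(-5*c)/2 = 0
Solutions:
 f(c) = C1 - 2*exp(3*c)/9 - 3*exp(-5*c)/10


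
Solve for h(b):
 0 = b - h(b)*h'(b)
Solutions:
 h(b) = -sqrt(C1 + b^2)
 h(b) = sqrt(C1 + b^2)


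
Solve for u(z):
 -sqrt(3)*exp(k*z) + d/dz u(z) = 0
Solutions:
 u(z) = C1 + sqrt(3)*exp(k*z)/k


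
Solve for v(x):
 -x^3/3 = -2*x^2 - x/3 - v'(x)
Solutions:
 v(x) = C1 + x^4/12 - 2*x^3/3 - x^2/6


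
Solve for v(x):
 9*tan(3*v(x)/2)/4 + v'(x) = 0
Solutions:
 v(x) = -2*asin(C1*exp(-27*x/8))/3 + 2*pi/3
 v(x) = 2*asin(C1*exp(-27*x/8))/3


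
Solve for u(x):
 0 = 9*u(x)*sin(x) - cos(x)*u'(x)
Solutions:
 u(x) = C1/cos(x)^9


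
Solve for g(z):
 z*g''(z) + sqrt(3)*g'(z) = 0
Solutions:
 g(z) = C1 + C2*z^(1 - sqrt(3))


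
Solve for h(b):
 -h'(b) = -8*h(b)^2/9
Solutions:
 h(b) = -9/(C1 + 8*b)


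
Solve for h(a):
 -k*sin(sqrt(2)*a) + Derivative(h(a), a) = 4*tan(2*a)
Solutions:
 h(a) = C1 - sqrt(2)*k*cos(sqrt(2)*a)/2 - 2*log(cos(2*a))


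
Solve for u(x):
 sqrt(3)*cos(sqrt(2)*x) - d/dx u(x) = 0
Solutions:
 u(x) = C1 + sqrt(6)*sin(sqrt(2)*x)/2


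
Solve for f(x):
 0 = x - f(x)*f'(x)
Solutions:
 f(x) = -sqrt(C1 + x^2)
 f(x) = sqrt(C1 + x^2)


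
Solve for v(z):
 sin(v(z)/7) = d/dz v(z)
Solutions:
 -z + 7*log(cos(v(z)/7) - 1)/2 - 7*log(cos(v(z)/7) + 1)/2 = C1


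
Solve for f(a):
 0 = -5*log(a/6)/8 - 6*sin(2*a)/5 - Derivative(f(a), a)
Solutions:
 f(a) = C1 - 5*a*log(a)/8 + 5*a/8 + 5*a*log(6)/8 + 3*cos(2*a)/5


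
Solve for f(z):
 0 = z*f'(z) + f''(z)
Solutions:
 f(z) = C1 + C2*erf(sqrt(2)*z/2)


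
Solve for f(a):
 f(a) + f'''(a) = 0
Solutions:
 f(a) = C3*exp(-a) + (C1*sin(sqrt(3)*a/2) + C2*cos(sqrt(3)*a/2))*exp(a/2)


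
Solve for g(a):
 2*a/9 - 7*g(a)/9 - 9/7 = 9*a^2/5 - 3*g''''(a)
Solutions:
 g(a) = C1*exp(-21^(1/4)*a/3) + C2*exp(21^(1/4)*a/3) + C3*sin(21^(1/4)*a/3) + C4*cos(21^(1/4)*a/3) - 81*a^2/35 + 2*a/7 - 81/49


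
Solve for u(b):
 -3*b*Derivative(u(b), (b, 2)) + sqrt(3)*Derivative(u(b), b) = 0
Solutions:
 u(b) = C1 + C2*b^(sqrt(3)/3 + 1)


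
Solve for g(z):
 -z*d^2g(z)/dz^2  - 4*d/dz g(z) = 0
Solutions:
 g(z) = C1 + C2/z^3


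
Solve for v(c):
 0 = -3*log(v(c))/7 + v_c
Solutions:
 li(v(c)) = C1 + 3*c/7


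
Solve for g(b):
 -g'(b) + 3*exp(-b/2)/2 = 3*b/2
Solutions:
 g(b) = C1 - 3*b^2/4 - 3*exp(-b/2)


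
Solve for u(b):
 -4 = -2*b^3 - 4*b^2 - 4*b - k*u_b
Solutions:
 u(b) = C1 - b^4/(2*k) - 4*b^3/(3*k) - 2*b^2/k + 4*b/k


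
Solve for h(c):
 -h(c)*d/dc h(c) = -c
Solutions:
 h(c) = -sqrt(C1 + c^2)
 h(c) = sqrt(C1 + c^2)


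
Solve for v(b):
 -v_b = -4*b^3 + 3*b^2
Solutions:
 v(b) = C1 + b^4 - b^3


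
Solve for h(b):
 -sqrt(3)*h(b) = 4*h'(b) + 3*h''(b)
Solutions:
 h(b) = (C1*sin(b*sqrt(-4 + 3*sqrt(3))/3) + C2*cos(b*sqrt(-4 + 3*sqrt(3))/3))*exp(-2*b/3)


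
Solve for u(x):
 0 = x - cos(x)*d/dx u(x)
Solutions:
 u(x) = C1 + Integral(x/cos(x), x)


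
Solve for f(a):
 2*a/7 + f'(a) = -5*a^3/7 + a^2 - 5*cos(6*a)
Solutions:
 f(a) = C1 - 5*a^4/28 + a^3/3 - a^2/7 - 5*sin(6*a)/6


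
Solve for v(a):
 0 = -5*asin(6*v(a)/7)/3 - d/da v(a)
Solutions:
 Integral(1/asin(6*_y/7), (_y, v(a))) = C1 - 5*a/3


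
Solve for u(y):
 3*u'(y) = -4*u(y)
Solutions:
 u(y) = C1*exp(-4*y/3)


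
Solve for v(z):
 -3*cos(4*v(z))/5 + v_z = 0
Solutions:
 -3*z/5 - log(sin(4*v(z)) - 1)/8 + log(sin(4*v(z)) + 1)/8 = C1


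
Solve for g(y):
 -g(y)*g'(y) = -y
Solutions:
 g(y) = -sqrt(C1 + y^2)
 g(y) = sqrt(C1 + y^2)


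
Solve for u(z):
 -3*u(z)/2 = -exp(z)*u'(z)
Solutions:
 u(z) = C1*exp(-3*exp(-z)/2)


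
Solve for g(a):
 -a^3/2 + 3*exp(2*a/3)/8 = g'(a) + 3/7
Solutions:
 g(a) = C1 - a^4/8 - 3*a/7 + 9*exp(2*a/3)/16


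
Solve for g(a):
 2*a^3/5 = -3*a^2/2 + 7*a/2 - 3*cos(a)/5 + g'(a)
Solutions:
 g(a) = C1 + a^4/10 + a^3/2 - 7*a^2/4 + 3*sin(a)/5


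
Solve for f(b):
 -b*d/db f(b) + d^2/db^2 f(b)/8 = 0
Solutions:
 f(b) = C1 + C2*erfi(2*b)


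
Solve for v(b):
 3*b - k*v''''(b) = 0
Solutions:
 v(b) = C1 + C2*b + C3*b^2 + C4*b^3 + b^5/(40*k)


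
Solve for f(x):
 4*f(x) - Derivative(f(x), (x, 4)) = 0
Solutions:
 f(x) = C1*exp(-sqrt(2)*x) + C2*exp(sqrt(2)*x) + C3*sin(sqrt(2)*x) + C4*cos(sqrt(2)*x)


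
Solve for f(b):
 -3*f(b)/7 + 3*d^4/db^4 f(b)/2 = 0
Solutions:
 f(b) = C1*exp(-2^(1/4)*7^(3/4)*b/7) + C2*exp(2^(1/4)*7^(3/4)*b/7) + C3*sin(2^(1/4)*7^(3/4)*b/7) + C4*cos(2^(1/4)*7^(3/4)*b/7)


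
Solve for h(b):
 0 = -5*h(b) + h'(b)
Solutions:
 h(b) = C1*exp(5*b)


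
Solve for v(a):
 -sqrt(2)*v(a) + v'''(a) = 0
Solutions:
 v(a) = C3*exp(2^(1/6)*a) + (C1*sin(2^(1/6)*sqrt(3)*a/2) + C2*cos(2^(1/6)*sqrt(3)*a/2))*exp(-2^(1/6)*a/2)


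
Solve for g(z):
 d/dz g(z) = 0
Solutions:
 g(z) = C1


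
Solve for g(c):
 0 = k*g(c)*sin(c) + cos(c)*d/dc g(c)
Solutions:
 g(c) = C1*exp(k*log(cos(c)))


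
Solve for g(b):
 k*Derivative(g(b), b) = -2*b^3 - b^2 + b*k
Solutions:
 g(b) = C1 - b^4/(2*k) - b^3/(3*k) + b^2/2


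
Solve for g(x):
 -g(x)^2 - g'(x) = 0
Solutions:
 g(x) = 1/(C1 + x)


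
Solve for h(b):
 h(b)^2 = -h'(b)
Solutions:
 h(b) = 1/(C1 + b)


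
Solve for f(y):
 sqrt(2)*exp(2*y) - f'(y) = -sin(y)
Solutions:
 f(y) = C1 + sqrt(2)*exp(2*y)/2 - cos(y)


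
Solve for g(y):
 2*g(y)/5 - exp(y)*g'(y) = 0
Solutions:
 g(y) = C1*exp(-2*exp(-y)/5)


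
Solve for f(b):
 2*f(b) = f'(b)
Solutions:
 f(b) = C1*exp(2*b)


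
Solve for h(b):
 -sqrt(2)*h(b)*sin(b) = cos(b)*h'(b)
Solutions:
 h(b) = C1*cos(b)^(sqrt(2))


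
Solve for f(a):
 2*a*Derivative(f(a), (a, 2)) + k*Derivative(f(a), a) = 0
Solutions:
 f(a) = C1 + a^(1 - re(k)/2)*(C2*sin(log(a)*Abs(im(k))/2) + C3*cos(log(a)*im(k)/2))


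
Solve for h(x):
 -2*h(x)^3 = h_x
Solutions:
 h(x) = -sqrt(2)*sqrt(-1/(C1 - 2*x))/2
 h(x) = sqrt(2)*sqrt(-1/(C1 - 2*x))/2


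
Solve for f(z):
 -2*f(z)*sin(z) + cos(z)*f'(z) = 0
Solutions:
 f(z) = C1/cos(z)^2


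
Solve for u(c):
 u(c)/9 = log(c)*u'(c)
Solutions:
 u(c) = C1*exp(li(c)/9)


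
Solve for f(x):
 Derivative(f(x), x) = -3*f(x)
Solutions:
 f(x) = C1*exp(-3*x)


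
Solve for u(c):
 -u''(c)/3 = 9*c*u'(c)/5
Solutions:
 u(c) = C1 + C2*erf(3*sqrt(30)*c/10)


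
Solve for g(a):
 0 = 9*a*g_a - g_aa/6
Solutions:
 g(a) = C1 + C2*erfi(3*sqrt(3)*a)


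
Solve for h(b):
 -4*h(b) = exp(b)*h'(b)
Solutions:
 h(b) = C1*exp(4*exp(-b))


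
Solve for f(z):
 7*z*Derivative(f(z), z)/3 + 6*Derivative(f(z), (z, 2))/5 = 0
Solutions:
 f(z) = C1 + C2*erf(sqrt(35)*z/6)


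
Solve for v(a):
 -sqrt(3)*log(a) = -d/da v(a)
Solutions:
 v(a) = C1 + sqrt(3)*a*log(a) - sqrt(3)*a


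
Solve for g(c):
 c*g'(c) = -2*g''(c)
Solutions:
 g(c) = C1 + C2*erf(c/2)


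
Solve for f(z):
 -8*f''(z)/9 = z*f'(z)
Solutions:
 f(z) = C1 + C2*erf(3*z/4)


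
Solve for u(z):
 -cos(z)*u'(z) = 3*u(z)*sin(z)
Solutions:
 u(z) = C1*cos(z)^3


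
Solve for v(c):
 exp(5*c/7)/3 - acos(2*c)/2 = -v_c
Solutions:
 v(c) = C1 + c*acos(2*c)/2 - sqrt(1 - 4*c^2)/4 - 7*exp(5*c/7)/15


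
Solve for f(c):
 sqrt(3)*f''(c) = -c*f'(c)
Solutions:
 f(c) = C1 + C2*erf(sqrt(2)*3^(3/4)*c/6)


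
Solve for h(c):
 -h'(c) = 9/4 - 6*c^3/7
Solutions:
 h(c) = C1 + 3*c^4/14 - 9*c/4


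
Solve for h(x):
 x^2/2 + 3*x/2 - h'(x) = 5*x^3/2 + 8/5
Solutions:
 h(x) = C1 - 5*x^4/8 + x^3/6 + 3*x^2/4 - 8*x/5


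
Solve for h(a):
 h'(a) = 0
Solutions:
 h(a) = C1


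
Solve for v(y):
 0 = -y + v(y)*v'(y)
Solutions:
 v(y) = -sqrt(C1 + y^2)
 v(y) = sqrt(C1 + y^2)


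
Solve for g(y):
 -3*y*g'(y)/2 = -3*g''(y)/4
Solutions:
 g(y) = C1 + C2*erfi(y)


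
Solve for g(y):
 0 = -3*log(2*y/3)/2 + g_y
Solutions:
 g(y) = C1 + 3*y*log(y)/2 - 3*y*log(3)/2 - 3*y/2 + 3*y*log(2)/2


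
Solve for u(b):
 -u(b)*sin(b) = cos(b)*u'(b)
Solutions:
 u(b) = C1*cos(b)


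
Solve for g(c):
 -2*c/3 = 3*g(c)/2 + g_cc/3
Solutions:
 g(c) = C1*sin(3*sqrt(2)*c/2) + C2*cos(3*sqrt(2)*c/2) - 4*c/9


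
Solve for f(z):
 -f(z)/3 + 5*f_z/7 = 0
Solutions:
 f(z) = C1*exp(7*z/15)


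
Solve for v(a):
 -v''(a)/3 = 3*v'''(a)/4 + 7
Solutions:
 v(a) = C1 + C2*a + C3*exp(-4*a/9) - 21*a^2/2


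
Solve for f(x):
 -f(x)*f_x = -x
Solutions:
 f(x) = -sqrt(C1 + x^2)
 f(x) = sqrt(C1 + x^2)


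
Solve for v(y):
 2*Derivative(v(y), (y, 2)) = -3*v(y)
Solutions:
 v(y) = C1*sin(sqrt(6)*y/2) + C2*cos(sqrt(6)*y/2)


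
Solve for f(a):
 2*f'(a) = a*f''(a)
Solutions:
 f(a) = C1 + C2*a^3


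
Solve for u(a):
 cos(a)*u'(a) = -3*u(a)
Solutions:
 u(a) = C1*(sin(a) - 1)^(3/2)/(sin(a) + 1)^(3/2)


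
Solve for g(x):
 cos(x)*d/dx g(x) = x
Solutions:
 g(x) = C1 + Integral(x/cos(x), x)


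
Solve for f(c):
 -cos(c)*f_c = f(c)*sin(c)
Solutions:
 f(c) = C1*cos(c)


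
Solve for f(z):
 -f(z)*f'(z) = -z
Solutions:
 f(z) = -sqrt(C1 + z^2)
 f(z) = sqrt(C1 + z^2)


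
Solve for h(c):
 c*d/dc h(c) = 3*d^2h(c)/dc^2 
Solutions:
 h(c) = C1 + C2*erfi(sqrt(6)*c/6)


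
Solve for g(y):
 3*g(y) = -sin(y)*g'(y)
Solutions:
 g(y) = C1*(cos(y) + 1)^(3/2)/(cos(y) - 1)^(3/2)


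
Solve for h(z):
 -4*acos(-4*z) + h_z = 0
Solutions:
 h(z) = C1 + 4*z*acos(-4*z) + sqrt(1 - 16*z^2)


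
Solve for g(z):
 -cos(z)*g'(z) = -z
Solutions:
 g(z) = C1 + Integral(z/cos(z), z)


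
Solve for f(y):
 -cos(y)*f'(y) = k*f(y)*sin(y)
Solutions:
 f(y) = C1*exp(k*log(cos(y)))


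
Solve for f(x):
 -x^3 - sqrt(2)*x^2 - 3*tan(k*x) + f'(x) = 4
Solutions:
 f(x) = C1 + x^4/4 + sqrt(2)*x^3/3 + 4*x + 3*Piecewise((-log(cos(k*x))/k, Ne(k, 0)), (0, True))


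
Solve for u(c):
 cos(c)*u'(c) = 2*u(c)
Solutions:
 u(c) = C1*(sin(c) + 1)/(sin(c) - 1)


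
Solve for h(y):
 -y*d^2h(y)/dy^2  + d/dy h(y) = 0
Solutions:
 h(y) = C1 + C2*y^2


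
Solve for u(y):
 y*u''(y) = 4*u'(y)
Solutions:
 u(y) = C1 + C2*y^5


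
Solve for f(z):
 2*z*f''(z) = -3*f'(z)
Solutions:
 f(z) = C1 + C2/sqrt(z)


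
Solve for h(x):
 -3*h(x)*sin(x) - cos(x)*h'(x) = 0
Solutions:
 h(x) = C1*cos(x)^3


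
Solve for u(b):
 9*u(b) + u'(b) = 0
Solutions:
 u(b) = C1*exp(-9*b)


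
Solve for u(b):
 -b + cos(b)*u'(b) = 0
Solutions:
 u(b) = C1 + Integral(b/cos(b), b)


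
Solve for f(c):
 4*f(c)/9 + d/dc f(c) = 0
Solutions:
 f(c) = C1*exp(-4*c/9)


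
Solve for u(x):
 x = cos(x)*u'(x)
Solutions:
 u(x) = C1 + Integral(x/cos(x), x)


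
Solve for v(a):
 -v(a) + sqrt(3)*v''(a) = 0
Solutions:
 v(a) = C1*exp(-3^(3/4)*a/3) + C2*exp(3^(3/4)*a/3)


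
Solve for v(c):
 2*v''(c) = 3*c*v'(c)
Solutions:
 v(c) = C1 + C2*erfi(sqrt(3)*c/2)


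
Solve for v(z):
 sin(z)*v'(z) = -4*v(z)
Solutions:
 v(z) = C1*(cos(z)^2 + 2*cos(z) + 1)/(cos(z)^2 - 2*cos(z) + 1)


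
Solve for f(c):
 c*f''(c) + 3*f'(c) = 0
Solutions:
 f(c) = C1 + C2/c^2


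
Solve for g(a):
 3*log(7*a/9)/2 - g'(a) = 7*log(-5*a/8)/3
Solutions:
 g(a) = C1 - 5*a*log(a)/6 + a*(-3*log(15) + 5/6 + log(7)/2 + 2*log(5)/3 + log(896) - 7*I*pi/3)


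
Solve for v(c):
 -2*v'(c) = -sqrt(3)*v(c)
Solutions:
 v(c) = C1*exp(sqrt(3)*c/2)


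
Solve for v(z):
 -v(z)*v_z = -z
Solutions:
 v(z) = -sqrt(C1 + z^2)
 v(z) = sqrt(C1 + z^2)


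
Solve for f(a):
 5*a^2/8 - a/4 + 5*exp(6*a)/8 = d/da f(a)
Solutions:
 f(a) = C1 + 5*a^3/24 - a^2/8 + 5*exp(6*a)/48


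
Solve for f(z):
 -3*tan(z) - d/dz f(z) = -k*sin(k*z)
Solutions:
 f(z) = C1 + k*Piecewise((-cos(k*z)/k, Ne(k, 0)), (0, True)) + 3*log(cos(z))


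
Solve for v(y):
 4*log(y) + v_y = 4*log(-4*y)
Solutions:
 v(y) = C1 + 4*y*(2*log(2) + I*pi)


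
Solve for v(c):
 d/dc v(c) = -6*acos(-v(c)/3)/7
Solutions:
 Integral(1/acos(-_y/3), (_y, v(c))) = C1 - 6*c/7


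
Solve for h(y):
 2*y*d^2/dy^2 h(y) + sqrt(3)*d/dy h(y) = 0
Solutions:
 h(y) = C1 + C2*y^(1 - sqrt(3)/2)


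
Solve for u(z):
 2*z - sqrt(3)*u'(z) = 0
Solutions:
 u(z) = C1 + sqrt(3)*z^2/3


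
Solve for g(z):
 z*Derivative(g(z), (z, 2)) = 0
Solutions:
 g(z) = C1 + C2*z


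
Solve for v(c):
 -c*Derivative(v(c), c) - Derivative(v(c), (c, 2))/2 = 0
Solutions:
 v(c) = C1 + C2*erf(c)


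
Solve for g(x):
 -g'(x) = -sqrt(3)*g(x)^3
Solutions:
 g(x) = -sqrt(2)*sqrt(-1/(C1 + sqrt(3)*x))/2
 g(x) = sqrt(2)*sqrt(-1/(C1 + sqrt(3)*x))/2


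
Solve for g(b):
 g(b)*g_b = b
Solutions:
 g(b) = -sqrt(C1 + b^2)
 g(b) = sqrt(C1 + b^2)


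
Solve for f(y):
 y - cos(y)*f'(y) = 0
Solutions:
 f(y) = C1 + Integral(y/cos(y), y)


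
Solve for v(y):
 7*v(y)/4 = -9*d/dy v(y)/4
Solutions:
 v(y) = C1*exp(-7*y/9)


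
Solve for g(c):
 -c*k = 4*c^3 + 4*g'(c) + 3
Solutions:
 g(c) = C1 - c^4/4 - c^2*k/8 - 3*c/4


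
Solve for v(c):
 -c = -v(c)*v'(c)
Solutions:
 v(c) = -sqrt(C1 + c^2)
 v(c) = sqrt(C1 + c^2)


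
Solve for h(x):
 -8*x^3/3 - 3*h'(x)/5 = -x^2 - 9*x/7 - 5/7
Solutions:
 h(x) = C1 - 10*x^4/9 + 5*x^3/9 + 15*x^2/14 + 25*x/21


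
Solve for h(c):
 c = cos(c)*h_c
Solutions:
 h(c) = C1 + Integral(c/cos(c), c)


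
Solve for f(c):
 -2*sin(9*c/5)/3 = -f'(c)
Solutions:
 f(c) = C1 - 10*cos(9*c/5)/27


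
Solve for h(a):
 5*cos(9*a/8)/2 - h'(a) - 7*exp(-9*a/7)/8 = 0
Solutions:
 h(a) = C1 + 20*sin(9*a/8)/9 + 49*exp(-9*a/7)/72


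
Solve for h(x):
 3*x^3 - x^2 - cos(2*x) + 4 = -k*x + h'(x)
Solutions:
 h(x) = C1 + k*x^2/2 + 3*x^4/4 - x^3/3 + 4*x - sin(2*x)/2


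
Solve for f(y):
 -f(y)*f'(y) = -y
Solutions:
 f(y) = -sqrt(C1 + y^2)
 f(y) = sqrt(C1 + y^2)


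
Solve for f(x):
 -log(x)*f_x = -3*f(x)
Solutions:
 f(x) = C1*exp(3*li(x))


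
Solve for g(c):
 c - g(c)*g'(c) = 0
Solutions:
 g(c) = -sqrt(C1 + c^2)
 g(c) = sqrt(C1 + c^2)


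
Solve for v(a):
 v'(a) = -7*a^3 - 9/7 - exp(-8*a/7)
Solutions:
 v(a) = C1 - 7*a^4/4 - 9*a/7 + 7*exp(-8*a/7)/8


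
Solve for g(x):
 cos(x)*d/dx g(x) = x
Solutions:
 g(x) = C1 + Integral(x/cos(x), x)


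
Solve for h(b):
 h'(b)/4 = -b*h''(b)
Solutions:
 h(b) = C1 + C2*b^(3/4)


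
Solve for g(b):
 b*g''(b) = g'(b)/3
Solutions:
 g(b) = C1 + C2*b^(4/3)


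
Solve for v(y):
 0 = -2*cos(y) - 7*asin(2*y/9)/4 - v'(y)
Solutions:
 v(y) = C1 - 7*y*asin(2*y/9)/4 - 7*sqrt(81 - 4*y^2)/8 - 2*sin(y)


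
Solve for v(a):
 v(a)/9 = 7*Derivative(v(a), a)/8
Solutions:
 v(a) = C1*exp(8*a/63)


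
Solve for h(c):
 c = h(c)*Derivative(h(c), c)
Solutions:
 h(c) = -sqrt(C1 + c^2)
 h(c) = sqrt(C1 + c^2)


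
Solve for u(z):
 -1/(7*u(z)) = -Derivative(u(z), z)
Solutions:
 u(z) = -sqrt(C1 + 14*z)/7
 u(z) = sqrt(C1 + 14*z)/7


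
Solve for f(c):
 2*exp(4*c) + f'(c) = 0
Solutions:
 f(c) = C1 - exp(4*c)/2


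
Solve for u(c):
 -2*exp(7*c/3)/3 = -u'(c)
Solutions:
 u(c) = C1 + 2*exp(7*c/3)/7


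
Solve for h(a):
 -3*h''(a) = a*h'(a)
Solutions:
 h(a) = C1 + C2*erf(sqrt(6)*a/6)


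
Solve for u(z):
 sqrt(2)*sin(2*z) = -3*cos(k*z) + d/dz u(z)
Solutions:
 u(z) = C1 - sqrt(2)*cos(2*z)/2 + 3*sin(k*z)/k


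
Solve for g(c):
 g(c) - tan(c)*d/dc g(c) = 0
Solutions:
 g(c) = C1*sin(c)


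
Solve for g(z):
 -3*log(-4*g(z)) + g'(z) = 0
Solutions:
 -Integral(1/(log(-_y) + 2*log(2)), (_y, g(z)))/3 = C1 - z


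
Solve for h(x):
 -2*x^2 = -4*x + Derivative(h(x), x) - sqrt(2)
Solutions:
 h(x) = C1 - 2*x^3/3 + 2*x^2 + sqrt(2)*x


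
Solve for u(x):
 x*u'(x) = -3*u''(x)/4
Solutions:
 u(x) = C1 + C2*erf(sqrt(6)*x/3)


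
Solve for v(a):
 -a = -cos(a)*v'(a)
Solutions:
 v(a) = C1 + Integral(a/cos(a), a)


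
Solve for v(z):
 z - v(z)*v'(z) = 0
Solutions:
 v(z) = -sqrt(C1 + z^2)
 v(z) = sqrt(C1 + z^2)


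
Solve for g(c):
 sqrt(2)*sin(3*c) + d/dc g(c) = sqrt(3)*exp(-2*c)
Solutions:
 g(c) = C1 + sqrt(2)*cos(3*c)/3 - sqrt(3)*exp(-2*c)/2


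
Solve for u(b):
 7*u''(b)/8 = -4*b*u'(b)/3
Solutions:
 u(b) = C1 + C2*erf(4*sqrt(21)*b/21)


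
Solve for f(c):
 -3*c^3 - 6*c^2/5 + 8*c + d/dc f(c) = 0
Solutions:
 f(c) = C1 + 3*c^4/4 + 2*c^3/5 - 4*c^2


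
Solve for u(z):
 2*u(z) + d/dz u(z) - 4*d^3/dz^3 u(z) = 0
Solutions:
 u(z) = C1*exp(-3^(1/3)*z*(3^(1/3)/(sqrt(321) + 18)^(1/3) + (sqrt(321) + 18)^(1/3))/12)*sin(3^(1/6)*z*(-3^(2/3)*(sqrt(321) + 18)^(1/3) + 3/(sqrt(321) + 18)^(1/3))/12) + C2*exp(-3^(1/3)*z*(3^(1/3)/(sqrt(321) + 18)^(1/3) + (sqrt(321) + 18)^(1/3))/12)*cos(3^(1/6)*z*(-3^(2/3)*(sqrt(321) + 18)^(1/3) + 3/(sqrt(321) + 18)^(1/3))/12) + C3*exp(3^(1/3)*z*(3^(1/3)/(sqrt(321) + 18)^(1/3) + (sqrt(321) + 18)^(1/3))/6)


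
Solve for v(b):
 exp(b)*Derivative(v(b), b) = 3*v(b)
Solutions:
 v(b) = C1*exp(-3*exp(-b))


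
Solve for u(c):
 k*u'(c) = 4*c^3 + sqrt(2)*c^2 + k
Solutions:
 u(c) = C1 + c^4/k + sqrt(2)*c^3/(3*k) + c


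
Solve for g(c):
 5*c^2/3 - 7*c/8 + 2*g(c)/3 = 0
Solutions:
 g(c) = c*(21 - 40*c)/16


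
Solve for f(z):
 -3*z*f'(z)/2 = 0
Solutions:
 f(z) = C1


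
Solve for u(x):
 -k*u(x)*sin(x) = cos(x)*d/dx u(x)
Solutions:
 u(x) = C1*exp(k*log(cos(x)))


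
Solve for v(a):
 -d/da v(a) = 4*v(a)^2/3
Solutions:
 v(a) = 3/(C1 + 4*a)


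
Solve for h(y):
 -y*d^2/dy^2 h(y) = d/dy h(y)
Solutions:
 h(y) = C1 + C2*log(y)


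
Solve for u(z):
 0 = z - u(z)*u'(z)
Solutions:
 u(z) = -sqrt(C1 + z^2)
 u(z) = sqrt(C1 + z^2)


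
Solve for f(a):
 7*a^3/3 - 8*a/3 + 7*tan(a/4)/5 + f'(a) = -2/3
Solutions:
 f(a) = C1 - 7*a^4/12 + 4*a^2/3 - 2*a/3 + 28*log(cos(a/4))/5


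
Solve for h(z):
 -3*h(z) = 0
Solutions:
 h(z) = 0


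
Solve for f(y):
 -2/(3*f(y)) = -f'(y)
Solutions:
 f(y) = -sqrt(C1 + 12*y)/3
 f(y) = sqrt(C1 + 12*y)/3


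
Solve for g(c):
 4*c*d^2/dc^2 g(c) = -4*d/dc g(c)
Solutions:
 g(c) = C1 + C2*log(c)


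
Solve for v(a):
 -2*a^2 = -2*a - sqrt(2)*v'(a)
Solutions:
 v(a) = C1 + sqrt(2)*a^3/3 - sqrt(2)*a^2/2


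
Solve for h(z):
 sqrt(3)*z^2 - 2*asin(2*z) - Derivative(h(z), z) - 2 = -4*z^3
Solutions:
 h(z) = C1 + z^4 + sqrt(3)*z^3/3 - 2*z*asin(2*z) - 2*z - sqrt(1 - 4*z^2)


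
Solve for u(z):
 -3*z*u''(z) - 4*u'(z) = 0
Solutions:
 u(z) = C1 + C2/z^(1/3)


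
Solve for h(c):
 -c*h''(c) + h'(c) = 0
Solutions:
 h(c) = C1 + C2*c^2


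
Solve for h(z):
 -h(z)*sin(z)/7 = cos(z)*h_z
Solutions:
 h(z) = C1*cos(z)^(1/7)


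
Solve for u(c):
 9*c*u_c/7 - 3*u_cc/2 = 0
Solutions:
 u(c) = C1 + C2*erfi(sqrt(21)*c/7)


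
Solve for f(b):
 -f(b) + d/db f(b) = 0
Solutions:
 f(b) = C1*exp(b)


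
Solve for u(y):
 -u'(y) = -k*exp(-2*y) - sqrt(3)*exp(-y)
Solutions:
 u(y) = C1 - k*exp(-2*y)/2 - sqrt(3)*exp(-y)


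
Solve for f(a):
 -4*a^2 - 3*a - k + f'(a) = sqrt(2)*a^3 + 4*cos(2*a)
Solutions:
 f(a) = C1 + sqrt(2)*a^4/4 + 4*a^3/3 + 3*a^2/2 + a*k + 2*sin(2*a)


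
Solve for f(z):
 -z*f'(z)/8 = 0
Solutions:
 f(z) = C1


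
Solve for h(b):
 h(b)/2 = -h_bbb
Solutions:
 h(b) = C3*exp(-2^(2/3)*b/2) + (C1*sin(2^(2/3)*sqrt(3)*b/4) + C2*cos(2^(2/3)*sqrt(3)*b/4))*exp(2^(2/3)*b/4)


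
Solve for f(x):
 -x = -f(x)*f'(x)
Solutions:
 f(x) = -sqrt(C1 + x^2)
 f(x) = sqrt(C1 + x^2)


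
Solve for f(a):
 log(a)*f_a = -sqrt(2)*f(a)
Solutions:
 f(a) = C1*exp(-sqrt(2)*li(a))


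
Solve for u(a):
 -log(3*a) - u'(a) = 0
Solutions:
 u(a) = C1 - a*log(a) - a*log(3) + a


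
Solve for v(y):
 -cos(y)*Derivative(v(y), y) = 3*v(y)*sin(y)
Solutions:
 v(y) = C1*cos(y)^3


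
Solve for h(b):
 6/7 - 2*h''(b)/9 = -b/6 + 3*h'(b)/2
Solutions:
 h(b) = C1 + C2*exp(-27*b/4) + b^2/18 + 944*b/1701


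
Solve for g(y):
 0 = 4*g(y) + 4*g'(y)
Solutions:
 g(y) = C1*exp(-y)


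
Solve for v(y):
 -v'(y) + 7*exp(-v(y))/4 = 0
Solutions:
 v(y) = log(C1 + 7*y/4)


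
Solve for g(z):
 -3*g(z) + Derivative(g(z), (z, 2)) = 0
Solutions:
 g(z) = C1*exp(-sqrt(3)*z) + C2*exp(sqrt(3)*z)


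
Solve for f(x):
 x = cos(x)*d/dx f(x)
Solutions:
 f(x) = C1 + Integral(x/cos(x), x)


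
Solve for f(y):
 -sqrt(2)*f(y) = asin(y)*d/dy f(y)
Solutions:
 f(y) = C1*exp(-sqrt(2)*Integral(1/asin(y), y))


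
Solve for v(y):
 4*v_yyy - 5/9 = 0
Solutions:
 v(y) = C1 + C2*y + C3*y^2 + 5*y^3/216


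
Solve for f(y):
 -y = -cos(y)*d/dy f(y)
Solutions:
 f(y) = C1 + Integral(y/cos(y), y)


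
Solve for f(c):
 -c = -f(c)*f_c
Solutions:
 f(c) = -sqrt(C1 + c^2)
 f(c) = sqrt(C1 + c^2)


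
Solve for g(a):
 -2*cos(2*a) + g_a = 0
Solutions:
 g(a) = C1 + sin(2*a)


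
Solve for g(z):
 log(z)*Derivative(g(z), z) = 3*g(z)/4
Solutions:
 g(z) = C1*exp(3*li(z)/4)


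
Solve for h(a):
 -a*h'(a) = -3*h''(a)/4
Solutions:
 h(a) = C1 + C2*erfi(sqrt(6)*a/3)


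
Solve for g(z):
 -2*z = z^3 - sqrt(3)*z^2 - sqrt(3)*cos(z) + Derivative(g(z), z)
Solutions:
 g(z) = C1 - z^4/4 + sqrt(3)*z^3/3 - z^2 + sqrt(3)*sin(z)


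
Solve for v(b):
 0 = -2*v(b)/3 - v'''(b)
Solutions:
 v(b) = C3*exp(-2^(1/3)*3^(2/3)*b/3) + (C1*sin(2^(1/3)*3^(1/6)*b/2) + C2*cos(2^(1/3)*3^(1/6)*b/2))*exp(2^(1/3)*3^(2/3)*b/6)


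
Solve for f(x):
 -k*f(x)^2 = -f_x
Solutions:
 f(x) = -1/(C1 + k*x)


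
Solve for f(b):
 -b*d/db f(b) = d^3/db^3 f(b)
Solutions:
 f(b) = C1 + Integral(C2*airyai(-b) + C3*airybi(-b), b)


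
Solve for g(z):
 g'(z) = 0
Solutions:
 g(z) = C1


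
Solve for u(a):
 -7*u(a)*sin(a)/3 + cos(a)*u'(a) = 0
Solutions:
 u(a) = C1/cos(a)^(7/3)


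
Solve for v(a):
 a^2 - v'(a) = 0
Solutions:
 v(a) = C1 + a^3/3


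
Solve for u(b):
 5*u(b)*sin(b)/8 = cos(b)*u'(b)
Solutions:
 u(b) = C1/cos(b)^(5/8)


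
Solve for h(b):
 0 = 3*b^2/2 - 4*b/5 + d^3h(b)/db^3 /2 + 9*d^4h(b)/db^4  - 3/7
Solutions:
 h(b) = C1 + C2*b + C3*b^2 + C4*exp(-b/18) - b^5/20 + 137*b^4/30 - 11503*b^3/35


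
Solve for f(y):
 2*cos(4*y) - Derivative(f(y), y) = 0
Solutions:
 f(y) = C1 + sin(4*y)/2


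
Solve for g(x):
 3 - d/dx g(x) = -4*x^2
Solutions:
 g(x) = C1 + 4*x^3/3 + 3*x


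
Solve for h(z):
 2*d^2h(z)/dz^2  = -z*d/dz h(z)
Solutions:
 h(z) = C1 + C2*erf(z/2)


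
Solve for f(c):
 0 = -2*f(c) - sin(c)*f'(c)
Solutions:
 f(c) = C1*(cos(c) + 1)/(cos(c) - 1)


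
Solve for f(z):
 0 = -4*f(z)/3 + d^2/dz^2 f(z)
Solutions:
 f(z) = C1*exp(-2*sqrt(3)*z/3) + C2*exp(2*sqrt(3)*z/3)


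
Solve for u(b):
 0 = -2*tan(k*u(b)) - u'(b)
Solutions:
 u(b) = Piecewise((-asin(exp(C1*k - 2*b*k))/k + pi/k, Ne(k, 0)), (nan, True))
 u(b) = Piecewise((asin(exp(C1*k - 2*b*k))/k, Ne(k, 0)), (nan, True))


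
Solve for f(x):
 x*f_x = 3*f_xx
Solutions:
 f(x) = C1 + C2*erfi(sqrt(6)*x/6)


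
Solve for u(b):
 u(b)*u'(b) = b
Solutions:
 u(b) = -sqrt(C1 + b^2)
 u(b) = sqrt(C1 + b^2)


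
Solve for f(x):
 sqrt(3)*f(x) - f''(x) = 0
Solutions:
 f(x) = C1*exp(-3^(1/4)*x) + C2*exp(3^(1/4)*x)


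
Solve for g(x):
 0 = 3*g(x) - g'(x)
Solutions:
 g(x) = C1*exp(3*x)


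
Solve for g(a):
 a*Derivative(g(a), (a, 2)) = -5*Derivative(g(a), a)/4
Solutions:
 g(a) = C1 + C2/a^(1/4)


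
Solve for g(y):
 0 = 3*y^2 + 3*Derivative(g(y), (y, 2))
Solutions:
 g(y) = C1 + C2*y - y^4/12


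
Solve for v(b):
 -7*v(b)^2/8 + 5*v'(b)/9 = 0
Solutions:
 v(b) = -40/(C1 + 63*b)


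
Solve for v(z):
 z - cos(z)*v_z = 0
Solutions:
 v(z) = C1 + Integral(z/cos(z), z)


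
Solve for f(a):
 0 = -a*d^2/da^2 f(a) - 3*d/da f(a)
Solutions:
 f(a) = C1 + C2/a^2


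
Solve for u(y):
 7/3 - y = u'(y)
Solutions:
 u(y) = C1 - y^2/2 + 7*y/3


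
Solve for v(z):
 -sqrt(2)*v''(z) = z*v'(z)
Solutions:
 v(z) = C1 + C2*erf(2^(1/4)*z/2)


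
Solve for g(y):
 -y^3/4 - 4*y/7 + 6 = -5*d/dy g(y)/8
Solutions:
 g(y) = C1 + y^4/10 + 16*y^2/35 - 48*y/5


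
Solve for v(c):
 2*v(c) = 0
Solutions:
 v(c) = 0


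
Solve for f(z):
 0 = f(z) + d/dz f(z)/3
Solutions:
 f(z) = C1*exp(-3*z)


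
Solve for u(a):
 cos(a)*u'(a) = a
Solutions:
 u(a) = C1 + Integral(a/cos(a), a)


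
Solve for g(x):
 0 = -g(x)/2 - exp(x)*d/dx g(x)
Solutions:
 g(x) = C1*exp(exp(-x)/2)


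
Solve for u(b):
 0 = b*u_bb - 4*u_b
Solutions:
 u(b) = C1 + C2*b^5


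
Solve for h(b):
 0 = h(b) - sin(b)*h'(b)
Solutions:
 h(b) = C1*sqrt(cos(b) - 1)/sqrt(cos(b) + 1)


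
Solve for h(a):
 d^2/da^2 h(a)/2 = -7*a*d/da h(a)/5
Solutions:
 h(a) = C1 + C2*erf(sqrt(35)*a/5)


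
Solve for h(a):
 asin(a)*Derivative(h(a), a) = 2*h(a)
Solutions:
 h(a) = C1*exp(2*Integral(1/asin(a), a))


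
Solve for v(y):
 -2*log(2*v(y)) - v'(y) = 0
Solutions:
 Integral(1/(log(_y) + log(2)), (_y, v(y)))/2 = C1 - y


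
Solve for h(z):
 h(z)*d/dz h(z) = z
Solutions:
 h(z) = -sqrt(C1 + z^2)
 h(z) = sqrt(C1 + z^2)


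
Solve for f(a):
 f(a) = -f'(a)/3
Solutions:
 f(a) = C1*exp(-3*a)


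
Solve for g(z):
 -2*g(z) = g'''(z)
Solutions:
 g(z) = C3*exp(-2^(1/3)*z) + (C1*sin(2^(1/3)*sqrt(3)*z/2) + C2*cos(2^(1/3)*sqrt(3)*z/2))*exp(2^(1/3)*z/2)


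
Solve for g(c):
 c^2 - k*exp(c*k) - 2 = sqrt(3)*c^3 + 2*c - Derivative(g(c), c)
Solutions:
 g(c) = C1 + sqrt(3)*c^4/4 - c^3/3 + c^2 + 2*c + exp(c*k)


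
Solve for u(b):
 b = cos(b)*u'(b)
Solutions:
 u(b) = C1 + Integral(b/cos(b), b)


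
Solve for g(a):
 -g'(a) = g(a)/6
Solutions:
 g(a) = C1*exp(-a/6)


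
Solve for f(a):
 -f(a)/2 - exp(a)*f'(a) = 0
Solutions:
 f(a) = C1*exp(exp(-a)/2)


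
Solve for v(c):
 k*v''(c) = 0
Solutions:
 v(c) = C1 + C2*c


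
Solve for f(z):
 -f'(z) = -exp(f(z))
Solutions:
 f(z) = log(-1/(C1 + z))


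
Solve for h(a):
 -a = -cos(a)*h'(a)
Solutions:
 h(a) = C1 + Integral(a/cos(a), a)


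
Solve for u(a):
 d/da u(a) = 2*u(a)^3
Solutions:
 u(a) = -sqrt(2)*sqrt(-1/(C1 + 2*a))/2
 u(a) = sqrt(2)*sqrt(-1/(C1 + 2*a))/2


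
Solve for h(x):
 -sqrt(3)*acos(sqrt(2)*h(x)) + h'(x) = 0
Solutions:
 Integral(1/acos(sqrt(2)*_y), (_y, h(x))) = C1 + sqrt(3)*x


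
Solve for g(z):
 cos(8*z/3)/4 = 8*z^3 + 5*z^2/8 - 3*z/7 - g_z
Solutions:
 g(z) = C1 + 2*z^4 + 5*z^3/24 - 3*z^2/14 - 3*sin(8*z/3)/32


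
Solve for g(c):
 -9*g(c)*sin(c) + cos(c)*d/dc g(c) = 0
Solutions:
 g(c) = C1/cos(c)^9


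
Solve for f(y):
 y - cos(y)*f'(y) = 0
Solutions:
 f(y) = C1 + Integral(y/cos(y), y)


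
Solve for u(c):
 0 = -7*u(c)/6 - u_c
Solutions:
 u(c) = C1*exp(-7*c/6)


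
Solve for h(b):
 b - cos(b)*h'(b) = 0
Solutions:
 h(b) = C1 + Integral(b/cos(b), b)


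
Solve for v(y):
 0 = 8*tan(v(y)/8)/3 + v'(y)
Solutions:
 v(y) = -8*asin(C1*exp(-y/3)) + 8*pi
 v(y) = 8*asin(C1*exp(-y/3))


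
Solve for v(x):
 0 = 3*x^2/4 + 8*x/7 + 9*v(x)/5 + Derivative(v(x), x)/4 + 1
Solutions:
 v(x) = C1*exp(-36*x/5) - 5*x^2/12 - 785*x/1512 - 26315/54432


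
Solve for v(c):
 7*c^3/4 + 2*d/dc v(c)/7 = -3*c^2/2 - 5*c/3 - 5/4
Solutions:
 v(c) = C1 - 49*c^4/32 - 7*c^3/4 - 35*c^2/12 - 35*c/8


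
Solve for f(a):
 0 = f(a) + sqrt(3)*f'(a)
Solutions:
 f(a) = C1*exp(-sqrt(3)*a/3)


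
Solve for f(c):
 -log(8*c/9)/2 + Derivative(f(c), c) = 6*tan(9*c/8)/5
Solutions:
 f(c) = C1 + c*log(c)/2 - c*log(3) - c/2 + 3*c*log(2)/2 - 16*log(cos(9*c/8))/15


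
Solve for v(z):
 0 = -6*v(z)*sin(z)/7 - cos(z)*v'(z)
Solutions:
 v(z) = C1*cos(z)^(6/7)


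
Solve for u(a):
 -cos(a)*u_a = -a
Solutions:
 u(a) = C1 + Integral(a/cos(a), a)


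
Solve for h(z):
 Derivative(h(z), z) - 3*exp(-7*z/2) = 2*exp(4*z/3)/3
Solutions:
 h(z) = C1 + exp(4*z/3)/2 - 6*exp(-7*z/2)/7
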